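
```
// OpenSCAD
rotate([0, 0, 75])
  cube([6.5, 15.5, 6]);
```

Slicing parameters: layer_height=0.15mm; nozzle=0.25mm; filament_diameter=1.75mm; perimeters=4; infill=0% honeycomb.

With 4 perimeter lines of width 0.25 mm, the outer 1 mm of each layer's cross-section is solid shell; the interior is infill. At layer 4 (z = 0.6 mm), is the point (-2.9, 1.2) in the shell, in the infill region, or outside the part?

shell

At z = 0.6 mm: the cube (footprint 6.5×15.5) is included at this height; (rotated 75° about Z; rotation is an isometry so areas/perimeters/island counts are preserved). Overall, the cross-section is a single solid region. Undo the 75° rotation: the query point maps to (0.409, 3.112) in the un-rotated model frame. The nearest boundary edge runs (0.00, 15.50)→(0.00, 0.00); distance from the point to it = 0.41 mm. The point is inside the cross-section, 0.41 mm from the nearest boundary — within the 1 mm shell band (4 × 0.25).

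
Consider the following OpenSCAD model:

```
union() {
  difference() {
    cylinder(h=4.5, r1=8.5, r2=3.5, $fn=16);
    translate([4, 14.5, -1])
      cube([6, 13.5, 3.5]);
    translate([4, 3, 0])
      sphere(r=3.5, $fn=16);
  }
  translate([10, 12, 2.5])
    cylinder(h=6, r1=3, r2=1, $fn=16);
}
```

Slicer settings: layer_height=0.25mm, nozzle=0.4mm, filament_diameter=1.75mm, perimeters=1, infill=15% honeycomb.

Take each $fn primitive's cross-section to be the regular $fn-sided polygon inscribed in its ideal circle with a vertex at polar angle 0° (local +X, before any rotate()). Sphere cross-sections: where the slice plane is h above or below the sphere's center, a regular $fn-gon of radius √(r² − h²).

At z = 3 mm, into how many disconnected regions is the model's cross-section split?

2

At z = 3 mm: the cone (r1=8.5→r2=3.5) has section circumradius 5.167 here — a regular 16-gon; the cube at (4, 14.5) is not intersected at this z (z outside [-1, 2.5]); the r=3.5 sphere at (4, 3) slices to a regular 16-gon of circumradius 1.803 (√(r²−h²) with h=3 from center); Subtracting the remaining from the first: starting from the cone, the r=3.5 sphere at (4, 3) partially overlaps it — only the 4.97 mm² overlap (of its 9.95 mm²) is removed, clipping the outline — 1 connected region; the cone at (10, 12) contributes a regular 16-gon of circumradius 2.833 (interpolated between r1=3 and r2=1 at t=0.083); Taking the union: the 2 present regions are separate (no shared area or edge), so areas and boundary lengths simply add and each stays a separate island — 2 connected regions. The result has 2 disconnected regions.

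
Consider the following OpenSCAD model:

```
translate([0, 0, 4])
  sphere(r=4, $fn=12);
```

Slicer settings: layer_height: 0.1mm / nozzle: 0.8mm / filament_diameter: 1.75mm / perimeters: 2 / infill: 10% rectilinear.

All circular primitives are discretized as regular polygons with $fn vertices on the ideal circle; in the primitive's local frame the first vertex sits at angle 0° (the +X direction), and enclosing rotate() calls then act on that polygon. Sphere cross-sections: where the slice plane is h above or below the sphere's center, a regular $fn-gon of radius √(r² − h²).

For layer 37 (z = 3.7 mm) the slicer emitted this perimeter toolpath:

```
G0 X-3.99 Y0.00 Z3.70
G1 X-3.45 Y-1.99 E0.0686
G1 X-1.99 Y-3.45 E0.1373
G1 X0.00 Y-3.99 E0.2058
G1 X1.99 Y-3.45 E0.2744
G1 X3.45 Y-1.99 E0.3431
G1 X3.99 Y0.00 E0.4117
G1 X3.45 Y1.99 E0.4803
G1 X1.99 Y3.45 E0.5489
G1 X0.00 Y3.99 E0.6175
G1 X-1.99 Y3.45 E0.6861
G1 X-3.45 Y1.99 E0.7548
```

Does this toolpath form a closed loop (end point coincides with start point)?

Start point (G0): (-3.99, 0.00). End point (last G1): the path does not return to the start — open.

no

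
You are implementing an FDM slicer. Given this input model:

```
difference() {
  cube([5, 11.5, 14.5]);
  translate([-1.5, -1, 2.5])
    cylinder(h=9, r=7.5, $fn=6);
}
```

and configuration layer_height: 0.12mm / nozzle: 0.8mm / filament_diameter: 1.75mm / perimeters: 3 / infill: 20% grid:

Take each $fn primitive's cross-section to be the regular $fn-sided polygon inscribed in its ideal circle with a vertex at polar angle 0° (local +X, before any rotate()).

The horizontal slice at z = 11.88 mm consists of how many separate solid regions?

1

At z = 11.88 mm: the cube (footprint 5×11.5) is included at this height; the cylinder at (-1.5, -1) is absent (z outside [2.5, 11.5]); Subtracting the remaining from the first: none of the subtracted shapes is present at this height, so the 5×11.5 cube is unchanged — 1 connected region. The result has 1 disconnected region.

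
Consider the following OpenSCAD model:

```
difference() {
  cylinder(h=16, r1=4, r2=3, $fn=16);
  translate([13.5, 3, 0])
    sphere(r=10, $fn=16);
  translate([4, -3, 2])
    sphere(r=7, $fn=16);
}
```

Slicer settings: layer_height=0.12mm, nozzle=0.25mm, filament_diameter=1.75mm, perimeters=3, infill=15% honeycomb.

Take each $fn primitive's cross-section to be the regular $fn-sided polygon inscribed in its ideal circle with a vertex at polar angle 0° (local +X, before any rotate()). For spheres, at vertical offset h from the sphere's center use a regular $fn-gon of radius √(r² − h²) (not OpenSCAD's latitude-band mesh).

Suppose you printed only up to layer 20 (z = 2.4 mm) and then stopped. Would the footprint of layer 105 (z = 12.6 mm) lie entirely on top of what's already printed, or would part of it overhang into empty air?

Compare the two slices. At z = 2.4: the cone contributes a regular 16-gon of circumradius 3.850 (interpolated between r1=4 and r2=3 at t=0.150) (area = (16/2)·3.850²·sin(360°/16) = 45.38 mm²); the sphere at (13.5, 3): section is a regular 16-gon, circumradius = √(r²−h²) = √(10²−2.4²) = 9.708 (area = (16/2)·9.708²·sin(360°/16) = 288.51 mm²); the r=7 sphere at (4, -3) contributes a regular 16-gon of circumradius √(7²−0.4²) = 6.989 (area = (16/2)·6.989²·sin(360°/16) = 149.52 mm²); Taking the first minus the rest: starting from the cone (45.38 mm²), the r=10 sphere at (13.5, 3) misses the remaining region (no effect); the r=7 sphere at (4, -3) partially overlaps it — only the 34.29 mm² overlap (of its 149.52 mm²) is removed, clipping the outline — area = 11.09 mm². At z = 12.6: the cone (r1=4→r2=3) has section circumradius 3.212 here — a regular 16-gon (area = (16/2)·3.212²·sin(360°/16) = 31.59 mm²); the sphere at (13.5, 3) is absent (|z−center|=12.600 > r=10); the sphere at (4, -3) is absent (|z−center|=10.600 > r=7); After the difference (first − rest): none of the subtracted shapes is present at this height, so the cone is unchanged — area = 31.59 mm². Checking containment: at z = 12.6 the cross-section extends beyond the z = 2.4 cross-section by about 26.05 mm².

part overhangs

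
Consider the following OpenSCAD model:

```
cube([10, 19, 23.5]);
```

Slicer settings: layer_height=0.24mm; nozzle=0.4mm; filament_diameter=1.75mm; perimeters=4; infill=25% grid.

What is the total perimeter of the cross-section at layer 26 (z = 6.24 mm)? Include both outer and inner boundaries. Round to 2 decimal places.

58.00 mm

At z = 6.24 mm: the cube (footprint 10×19) is included at this height (perimeter 58.00 mm). Overall, the cross-section is a single solid region. Total boundary length (outer) = 58.00 mm.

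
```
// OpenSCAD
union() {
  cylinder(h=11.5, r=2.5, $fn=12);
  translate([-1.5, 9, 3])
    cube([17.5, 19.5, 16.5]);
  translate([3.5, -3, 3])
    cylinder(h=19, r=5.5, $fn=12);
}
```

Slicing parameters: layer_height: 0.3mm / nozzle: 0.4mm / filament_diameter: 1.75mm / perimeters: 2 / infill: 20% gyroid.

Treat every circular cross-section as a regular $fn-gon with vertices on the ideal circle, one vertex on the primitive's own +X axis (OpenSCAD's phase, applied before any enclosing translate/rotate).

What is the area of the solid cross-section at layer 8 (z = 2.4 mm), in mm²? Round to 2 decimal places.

18.75 mm²

At z = 2.4 mm: the r=2.5 cylinder gives a regular 12-gon of circumradius 2.5 (constant along its height) (area = (12/2)·2.500²·sin(360°/12) = 18.75 mm²); the cube at (-1.5, 9) does not reach this height (z outside [3, 19.5]); the cylinder at (3.5, -3) does not reach this height (z outside [3, 22]); Merging all regions: only the r=2.5 cylinder is present, so the union is just that shape — area = 18.75 mm². Overall, the cross-section is a single solid region. Net area = 18.75 mm².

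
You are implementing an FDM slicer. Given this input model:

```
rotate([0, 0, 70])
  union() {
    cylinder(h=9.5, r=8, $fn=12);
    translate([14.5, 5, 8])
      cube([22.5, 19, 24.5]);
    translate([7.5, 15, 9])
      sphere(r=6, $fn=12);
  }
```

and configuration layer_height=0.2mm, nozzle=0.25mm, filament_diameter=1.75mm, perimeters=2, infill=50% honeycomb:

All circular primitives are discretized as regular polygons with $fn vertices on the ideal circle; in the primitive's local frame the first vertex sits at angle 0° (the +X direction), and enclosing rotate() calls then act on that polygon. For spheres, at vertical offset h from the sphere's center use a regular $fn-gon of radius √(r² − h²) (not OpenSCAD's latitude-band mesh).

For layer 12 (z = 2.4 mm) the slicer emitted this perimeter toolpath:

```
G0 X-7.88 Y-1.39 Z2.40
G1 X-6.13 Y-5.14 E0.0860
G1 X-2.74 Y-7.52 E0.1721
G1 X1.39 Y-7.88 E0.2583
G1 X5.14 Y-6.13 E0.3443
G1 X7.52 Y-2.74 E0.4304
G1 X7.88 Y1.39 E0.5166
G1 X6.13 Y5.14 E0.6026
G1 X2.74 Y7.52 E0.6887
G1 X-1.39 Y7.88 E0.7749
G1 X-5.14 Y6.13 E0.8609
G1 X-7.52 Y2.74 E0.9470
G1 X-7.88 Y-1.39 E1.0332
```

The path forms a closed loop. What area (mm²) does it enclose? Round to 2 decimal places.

Apply the shoelace formula to the sequence of (X, Y) vertices; enclosed area = 192.08 mm².

192.08 mm²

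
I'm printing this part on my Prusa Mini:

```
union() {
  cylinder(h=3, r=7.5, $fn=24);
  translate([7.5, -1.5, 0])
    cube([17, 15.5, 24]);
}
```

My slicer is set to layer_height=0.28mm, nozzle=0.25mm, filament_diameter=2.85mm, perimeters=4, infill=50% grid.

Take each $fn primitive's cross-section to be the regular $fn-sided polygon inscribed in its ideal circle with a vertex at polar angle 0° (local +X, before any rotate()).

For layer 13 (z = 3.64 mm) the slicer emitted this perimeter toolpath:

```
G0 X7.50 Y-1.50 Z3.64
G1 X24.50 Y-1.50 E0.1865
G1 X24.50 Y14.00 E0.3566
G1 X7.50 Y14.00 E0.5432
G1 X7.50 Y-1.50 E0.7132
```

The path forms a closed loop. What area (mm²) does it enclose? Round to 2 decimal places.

Apply the shoelace formula to the sequence of (X, Y) vertices; enclosed area = 263.50 mm².

263.50 mm²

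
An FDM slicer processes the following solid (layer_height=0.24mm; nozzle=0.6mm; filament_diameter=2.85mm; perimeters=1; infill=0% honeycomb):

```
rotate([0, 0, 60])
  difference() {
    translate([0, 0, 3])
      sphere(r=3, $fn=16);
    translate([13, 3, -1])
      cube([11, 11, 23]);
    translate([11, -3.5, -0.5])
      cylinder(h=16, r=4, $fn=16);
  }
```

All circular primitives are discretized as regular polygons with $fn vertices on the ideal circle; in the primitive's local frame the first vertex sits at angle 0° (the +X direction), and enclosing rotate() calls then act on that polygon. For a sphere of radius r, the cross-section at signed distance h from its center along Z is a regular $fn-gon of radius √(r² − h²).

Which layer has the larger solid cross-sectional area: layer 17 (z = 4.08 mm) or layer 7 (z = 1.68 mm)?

Layer 17 (z = 4.08): the r=3 sphere contributes a regular 16-gon of circumradius √(3²−1.08²) = 2.799 (area = (16/2)·2.799²·sin(360°/16) = 23.98 mm²); the 11×11 cube at (13, 3) contributes its full rectangle (area 121.00 mm²); the r=4 cylinder at (11, -3.5) contributes a regular 16-gon of circumradius 4 (area = (16/2)·4.000²·sin(360°/16) = 48.98 mm²); Subtracting the remaining from the first: starting from the r=3 sphere (23.98 mm²), the 11×11 cube at (13, 3) misses the remaining region (no effect); the r=4 cylinder at (11, -3.5) misses the remaining region (no effect) — area = 23.98 mm²; (whole slice rotated 60° about Z — lengths, areas and connectivity unchanged). So its area = 23.98 mm². Layer 7 (z = 1.68): the sphere: section is a regular 16-gon, circumradius = √(r²−h²) = √(3²−1.32²) = 2.694 (area = (16/2)·2.694²·sin(360°/16) = 22.22 mm²); the 11×11 cube at (13, 3) contributes its full rectangle (area 121.00 mm²); the cylinder at (11, -3.5): section is a regular 16-gon, circumradius r=4 (area = (16/2)·4.000²·sin(360°/16) = 48.98 mm²); After the difference (first − rest): starting from the r=3 sphere (22.22 mm²), the 11×11 cube at (13, 3) misses the remaining region (no effect); the r=4 cylinder at (11, -3.5) misses the remaining region (no effect) — area = 22.22 mm²; (whole slice rotated 60° about Z — lengths, areas and connectivity unchanged). So its area = 22.22 mm². Layer 17 is larger (23.98 vs 22.22 mm²).

layer 17 (z = 4.08 mm)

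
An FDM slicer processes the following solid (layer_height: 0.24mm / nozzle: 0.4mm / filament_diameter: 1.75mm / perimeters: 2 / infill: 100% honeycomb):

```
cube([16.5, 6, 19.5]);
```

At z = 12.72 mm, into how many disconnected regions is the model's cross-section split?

At z = 12.72 mm: the cube (footprint 16.5×6) is included at this height. The result has 1 disconnected region.

1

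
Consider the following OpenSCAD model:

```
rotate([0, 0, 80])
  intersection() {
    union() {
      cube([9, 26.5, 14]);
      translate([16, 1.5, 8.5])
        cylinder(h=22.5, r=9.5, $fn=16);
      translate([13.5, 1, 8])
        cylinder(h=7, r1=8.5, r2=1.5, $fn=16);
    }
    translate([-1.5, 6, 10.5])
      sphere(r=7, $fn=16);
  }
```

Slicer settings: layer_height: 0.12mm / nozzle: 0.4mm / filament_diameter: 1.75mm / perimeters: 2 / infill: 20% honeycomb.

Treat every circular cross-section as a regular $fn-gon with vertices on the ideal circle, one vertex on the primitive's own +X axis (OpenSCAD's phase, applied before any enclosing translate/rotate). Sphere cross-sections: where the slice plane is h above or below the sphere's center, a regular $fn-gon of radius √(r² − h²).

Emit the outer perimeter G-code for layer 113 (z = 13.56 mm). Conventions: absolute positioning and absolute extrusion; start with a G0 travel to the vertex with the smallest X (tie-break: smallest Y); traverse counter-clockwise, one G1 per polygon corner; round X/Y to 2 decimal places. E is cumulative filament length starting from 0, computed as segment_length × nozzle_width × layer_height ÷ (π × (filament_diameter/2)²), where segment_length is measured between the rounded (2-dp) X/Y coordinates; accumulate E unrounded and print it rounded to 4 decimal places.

At z = 13.56 mm: the 9×26.5 cube contributes its full rectangle; the cylinder at (16, 1.5): section is a regular 16-gon, circumradius r=9.5; the cone at (13.5, 1): at t=0.794 of its height the radius interpolates to r₁+(r₂−r₁)t = 2.940, giving a regular 16-gon of that circumradius; Merging all regions: the regions partially overlap (shared area 40.13 mm²), so overlapping operands fuse into one piece — 1 connected region; the sphere at (-1.5, 6): section is a regular 16-gon, circumradius = √(r²−h²) = √(7²−3.06²) = 6.296; Taking the intersection: the r=7 sphere at (-1.5, 6) partially overlaps that combined region; clipping to the common part keeps 42.23 mm² — 1 connected region; (rotated 80° about Z; rotation is an isometry so areas/perimeters/island counts are preserved). The outline is a single polygon with 9 vertices. Extrusion per mm of travel: 0.4 × 0.12 / (π × 0.875²) = 0.019956. Accumulating E over each segment gives final E = 0.5707.

G0 X-11.82 Y2.08 Z13.56
G1 X0.00 Y0.00 E0.2395
G1 X-0.02 Y0.93 E0.2581
G1 X-1.01 Y3.18 E0.3071
G1 X-2.79 Y4.87 E0.3561
G1 X-5.08 Y5.76 E0.4051
G1 X-7.53 Y5.71 E0.4540
G1 X-9.78 Y4.72 E0.5031
G1 X-11.48 Y2.95 E0.5521
G1 X-11.82 Y2.08 E0.5707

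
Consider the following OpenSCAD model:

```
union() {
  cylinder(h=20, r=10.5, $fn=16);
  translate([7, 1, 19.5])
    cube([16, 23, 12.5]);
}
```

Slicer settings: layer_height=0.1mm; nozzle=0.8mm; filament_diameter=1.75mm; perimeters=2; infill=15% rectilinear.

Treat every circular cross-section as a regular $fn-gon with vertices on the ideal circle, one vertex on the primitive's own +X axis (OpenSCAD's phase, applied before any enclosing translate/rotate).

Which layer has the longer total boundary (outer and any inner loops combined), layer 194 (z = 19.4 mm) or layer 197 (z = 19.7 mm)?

Layer 194 (z = 19.4): the cylinder: section is a regular 16-gon, circumradius r=10.5 (perimeter = 2·16·10.500·sin(180°/16) = 65.55 mm); the cube at (7, 1) is absent (z outside [19.5, 32]); Merging all regions: only the r=10.5 cylinder is present, so the union is just that shape — boundary = 65.55 mm. So its perimeter = 65.55 mm. Layer 197 (z = 19.7): the r=10.5 cylinder contributes a regular 16-gon of circumradius 10.5 (perimeter = 2·16·10.500·sin(180°/16) = 65.55 mm); the cube at (7, 1) (footprint 16×23) is included at this height (perimeter 78.00 mm); Taking the union: the regions partially overlap (shared area 14.44 mm²), so the edge portions inside another operand are dropped and the merged outline is re-measured after clipping — boundary = 125.86 mm. So its perimeter = 125.86 mm. Layer 197 is larger (125.86 vs 65.55 mm).

layer 197 (z = 19.7 mm)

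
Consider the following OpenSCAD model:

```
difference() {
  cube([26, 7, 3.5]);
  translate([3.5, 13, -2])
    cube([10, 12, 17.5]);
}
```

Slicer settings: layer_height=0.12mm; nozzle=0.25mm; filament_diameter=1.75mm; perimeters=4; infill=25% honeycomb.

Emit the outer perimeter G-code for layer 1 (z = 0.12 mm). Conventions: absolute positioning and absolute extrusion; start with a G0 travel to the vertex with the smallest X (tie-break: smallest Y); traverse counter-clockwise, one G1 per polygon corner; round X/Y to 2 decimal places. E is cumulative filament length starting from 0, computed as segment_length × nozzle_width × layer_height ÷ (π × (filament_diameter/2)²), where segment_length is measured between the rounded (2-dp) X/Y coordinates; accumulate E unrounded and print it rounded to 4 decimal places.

At z = 0.12 mm: the cube (footprint 26×7) is included at this height; the cube at (3.5, 13) (footprint 10×12) is included at this height; After the difference (first − rest): starting from the 26×7 cube, the 10×12 cube at (3.5, 13) misses the remaining region (no effect) — 1 connected region. The outline is a single polygon with 4 vertices. Extrusion per mm of travel: 0.25 × 0.12 / (π × 0.875²) = 0.012473. Accumulating E over each segment gives final E = 0.8232.

G0 X0.00 Y0.00 Z0.12
G1 X26.00 Y0.00 E0.3243
G1 X26.00 Y7.00 E0.4116
G1 X0.00 Y7.00 E0.7359
G1 X0.00 Y0.00 E0.8232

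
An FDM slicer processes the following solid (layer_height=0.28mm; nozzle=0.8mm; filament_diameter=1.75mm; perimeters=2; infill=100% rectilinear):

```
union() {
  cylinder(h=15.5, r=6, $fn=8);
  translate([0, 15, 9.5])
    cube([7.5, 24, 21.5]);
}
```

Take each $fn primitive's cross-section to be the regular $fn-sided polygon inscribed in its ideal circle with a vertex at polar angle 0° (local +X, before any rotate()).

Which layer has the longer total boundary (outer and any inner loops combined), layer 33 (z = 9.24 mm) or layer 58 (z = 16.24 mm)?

Layer 33 (z = 9.24): the r=6 cylinder gives a regular 8-gon of circumradius 6 (constant along its height) (perimeter = 2·8·6.000·sin(180°/8) = 36.74 mm); the cube at (0, 15) is not intersected at this z (z outside [9.5, 31]); Combining (union): only the r=6 cylinder is present, so the union is just that shape — boundary = 36.74 mm. So its perimeter = 36.74 mm. Layer 58 (z = 16.24): the cylinder does not reach this height (z outside [0, 15.5]); the cube at (0, 15) (footprint 7.5×24) is included at this height (perimeter 63.00 mm); Merging all regions: only the 7.5×24 cube at (0, 15) is present, so the union is just that shape — boundary = 63.00 mm. So its perimeter = 63.00 mm. Layer 58 is larger (63.00 vs 36.74 mm).

layer 58 (z = 16.24 mm)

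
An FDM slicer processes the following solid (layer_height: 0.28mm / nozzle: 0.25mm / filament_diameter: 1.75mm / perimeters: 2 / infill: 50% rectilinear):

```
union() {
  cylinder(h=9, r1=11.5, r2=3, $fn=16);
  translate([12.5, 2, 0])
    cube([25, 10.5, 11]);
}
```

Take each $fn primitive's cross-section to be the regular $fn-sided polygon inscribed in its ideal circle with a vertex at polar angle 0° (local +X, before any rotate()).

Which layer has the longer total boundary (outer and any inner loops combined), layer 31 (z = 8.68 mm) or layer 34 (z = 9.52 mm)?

layer 31 (z = 8.68 mm)

Layer 31 (z = 8.68): the cone (r1=11.5→r2=3) has section circumradius 3.302 here — a regular 16-gon (perimeter = 2·16·3.302·sin(180°/16) = 20.62 mm); the cube at (12.5, 2) is present — its section is the full 25×10.5 rectangle (perimeter 71.00 mm); Combining (union): the 2 present regions are separate (no shared area or edge), so areas and boundary lengths simply add and each stays a separate island — boundary = 91.62 mm. So its perimeter = 91.62 mm. Layer 34 (z = 9.52): the cone is not intersected at this z (z outside [0, 9]); the 25×10.5 cube at (12.5, 2) contributes its full rectangle (perimeter 71.00 mm); Merging all regions: only the 25×10.5 cube at (12.5, 2) is present, so the union is just that shape — boundary = 71.00 mm. So its perimeter = 71.00 mm. Layer 31 is larger (91.62 vs 71.00 mm).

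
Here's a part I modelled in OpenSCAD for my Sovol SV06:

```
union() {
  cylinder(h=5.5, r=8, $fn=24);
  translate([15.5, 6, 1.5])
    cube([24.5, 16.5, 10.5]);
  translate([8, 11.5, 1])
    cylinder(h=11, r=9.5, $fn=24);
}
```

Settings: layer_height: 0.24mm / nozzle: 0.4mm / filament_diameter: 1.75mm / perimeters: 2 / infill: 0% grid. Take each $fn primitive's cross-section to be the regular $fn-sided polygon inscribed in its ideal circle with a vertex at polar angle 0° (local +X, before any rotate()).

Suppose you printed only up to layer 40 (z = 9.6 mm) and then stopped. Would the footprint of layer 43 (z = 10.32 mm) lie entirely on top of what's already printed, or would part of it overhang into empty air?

entirely on top

Compare the two slices. At z = 9.6: the cylinder is not intersected at this z (z outside [0, 5.5]); the cube at (15.5, 6) (footprint 24.5×16.5) is included at this height (area 404.25 mm²); the r=9.5 cylinder at (8, 11.5) gives a regular 24-gon of circumradius 9.5 (constant along its height) (area = (24/2)·9.500²·sin(360°/24) = 280.30 mm²); Taking the union: the regions partially overlap — summed areas 684.55 mm² minus the doubly-counted overlap 15.22 mm² gives 669.33 mm² — area = 669.33 mm². At z = 10.32: the cylinder is not intersected at this z (z outside [0, 5.5]); the 24.5×16.5 cube at (15.5, 6) contributes its full rectangle (area 404.25 mm²); the cylinder at (8, 11.5): section is a regular 24-gon, circumradius r=9.5 (area = (24/2)·9.500²·sin(360°/24) = 280.30 mm²); Taking the union: the regions partially overlap — summed areas 684.55 mm² minus the doubly-counted overlap 15.22 mm² gives 669.33 mm² — area = 669.33 mm². Checking containment: the cross-section at z = 10.32 is a subset of the cross-section at z = 9.6.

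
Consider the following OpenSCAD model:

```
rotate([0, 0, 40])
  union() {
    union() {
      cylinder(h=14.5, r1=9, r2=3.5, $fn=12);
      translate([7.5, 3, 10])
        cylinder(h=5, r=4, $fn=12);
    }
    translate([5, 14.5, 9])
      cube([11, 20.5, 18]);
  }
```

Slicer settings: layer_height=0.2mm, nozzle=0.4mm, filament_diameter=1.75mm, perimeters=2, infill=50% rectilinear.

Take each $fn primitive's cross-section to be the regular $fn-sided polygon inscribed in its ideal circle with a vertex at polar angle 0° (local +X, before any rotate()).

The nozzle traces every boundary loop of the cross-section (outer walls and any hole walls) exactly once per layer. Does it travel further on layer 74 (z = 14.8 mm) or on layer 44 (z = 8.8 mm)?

Layer 74 (z = 14.8): the cone is not intersected at this z (z outside [0, 14.5]); the cylinder at (7.5, 3): section is a regular 12-gon, circumradius r=4 (perimeter = 2·12·4.000·sin(180°/12) = 24.85 mm); Merging all regions: only the r=4 cylinder at (7.5, 3) is present, so the union is just that shape — boundary = 24.85 mm; the cube at (5, 14.5) is present — its section is the full 11×20.5 rectangle (perimeter 63.00 mm); Taking the union: the 2 present regions are separate (no shared area or edge), so areas and boundary lengths simply add and each stays a separate island — boundary = 87.85 mm; (rotated 40° about Z; rotation is an isometry so areas/perimeters/island counts are preserved). So its perimeter = 87.85 mm. Layer 44 (z = 8.8): the cone contributes a regular 12-gon of circumradius 5.662 (interpolated between r1=9 and r2=3.5 at t=0.607) (perimeter = 2·12·5.662·sin(180°/12) = 35.17 mm); the cylinder at (7.5, 3) does not reach this height (z outside [10, 15]); Combining (union): only the cone is present, so the union is just that shape — boundary = 35.17 mm; the cube at (5, 14.5) is absent (z outside [9, 27]); Merging all regions: only the result so far is present, so the union is just that shape — boundary = 35.17 mm; (rotated 40° about Z; rotation is an isometry so areas/perimeters/island counts are preserved). So its perimeter = 35.17 mm. Layer 74 is larger (87.85 vs 35.17 mm).

layer 74 (z = 14.8 mm)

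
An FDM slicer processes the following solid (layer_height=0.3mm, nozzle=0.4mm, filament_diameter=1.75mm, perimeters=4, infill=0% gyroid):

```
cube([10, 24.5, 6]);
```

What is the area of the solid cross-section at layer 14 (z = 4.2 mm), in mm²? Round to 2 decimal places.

245.00 mm²

At z = 4.2 mm: the 10×24.5 cube contributes its full rectangle (area 245.00 mm²). Overall, the cross-section is a single solid region. Net area = 245.00 mm².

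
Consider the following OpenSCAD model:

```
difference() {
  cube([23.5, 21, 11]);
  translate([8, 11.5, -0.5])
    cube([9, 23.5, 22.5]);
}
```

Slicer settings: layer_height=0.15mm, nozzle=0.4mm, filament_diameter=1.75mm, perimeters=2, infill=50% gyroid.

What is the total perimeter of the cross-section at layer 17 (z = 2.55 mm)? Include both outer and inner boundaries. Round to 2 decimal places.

At z = 2.55 mm: the cube is present — its section is the full 23.5×21 rectangle (perimeter 89.00 mm); the 9×23.5 cube at (8, 11.5) contributes its full rectangle (perimeter 65.00 mm); After the difference (first − rest): starting from the 23.5×21 cube, the 9×23.5 cube at (8, 11.5) partially overlaps it — only the 85.50 mm² overlap (of its 211.50 mm²) is removed, clipping the outline — boundary = 108.00 mm. Overall, the cross-section is a single solid region. Total boundary length (outer) = 108.00 mm.

108.00 mm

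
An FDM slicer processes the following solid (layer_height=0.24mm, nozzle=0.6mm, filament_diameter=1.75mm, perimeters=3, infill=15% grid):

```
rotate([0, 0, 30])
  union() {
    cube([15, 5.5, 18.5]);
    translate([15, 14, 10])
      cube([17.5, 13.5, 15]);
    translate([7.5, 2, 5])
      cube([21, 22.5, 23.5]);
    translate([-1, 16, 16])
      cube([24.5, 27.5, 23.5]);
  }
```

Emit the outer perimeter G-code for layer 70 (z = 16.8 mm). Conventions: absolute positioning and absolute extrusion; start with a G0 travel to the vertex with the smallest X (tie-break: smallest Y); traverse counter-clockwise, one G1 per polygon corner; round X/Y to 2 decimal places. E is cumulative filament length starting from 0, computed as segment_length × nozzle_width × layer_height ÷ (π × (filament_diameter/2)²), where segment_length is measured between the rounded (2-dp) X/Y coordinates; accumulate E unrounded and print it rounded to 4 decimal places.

G0 X-22.62 Y37.17 Z16.80
G1 X-8.87 Y13.36 E1.6461
G1 X-1.50 Y17.61 E2.1554
G1 X3.75 Y8.51 E2.7844
G1 X-2.75 Y4.76 E3.2336
G1 X0.00 Y0.00 E3.5628
G1 X12.99 Y7.50 E4.4608
G1 X11.99 Y9.23 E4.5804
G1 X23.68 Y15.98 E5.3885
G1 X17.68 Y26.37 E6.1068
G1 X21.15 Y28.37 E6.3466
G1 X14.40 Y40.07 E7.1553
G1 X6.60 Y35.57 E7.6944
G1 X-1.40 Y49.42 E8.6520
G1 X-22.62 Y37.17 E10.1189

At z = 16.8 mm: the 15×5.5 cube contributes its full rectangle; the 17.5×13.5 cube at (15, 14) contributes its full rectangle; the 21×22.5 cube at (7.5, 2) contributes its full rectangle; the cube at (-1, 16) (footprint 24.5×27.5) is included at this height; Merging all regions: the regions partially overlap (shared area 329.50 mm²), so overlapping operands fuse into one piece — 1 connected region; (rotated 30° about Z; rotation is an isometry so areas/perimeters/island counts are preserved). The outline is a single polygon with 14 vertices. Extrusion per mm of travel: 0.6 × 0.24 / (π × 0.875²) = 0.059868. Accumulating E over each segment gives final E = 10.1189.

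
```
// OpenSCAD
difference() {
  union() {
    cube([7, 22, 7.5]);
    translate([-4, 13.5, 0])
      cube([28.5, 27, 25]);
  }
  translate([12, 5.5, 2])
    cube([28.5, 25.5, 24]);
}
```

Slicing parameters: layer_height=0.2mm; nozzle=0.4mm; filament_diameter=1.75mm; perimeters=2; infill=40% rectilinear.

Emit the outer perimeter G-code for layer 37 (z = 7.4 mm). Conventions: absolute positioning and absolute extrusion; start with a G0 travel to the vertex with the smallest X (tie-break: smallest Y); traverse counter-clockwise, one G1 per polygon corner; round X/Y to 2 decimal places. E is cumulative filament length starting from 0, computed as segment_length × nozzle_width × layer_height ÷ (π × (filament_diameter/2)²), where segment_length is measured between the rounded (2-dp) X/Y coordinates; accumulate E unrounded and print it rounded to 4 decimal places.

At z = 7.4 mm: the cube (footprint 7×22) is included at this height; the cube at (-4, 13.5) (footprint 28.5×27) is included at this height; Taking the union: the regions partially overlap (shared area 59.50 mm²), so overlapping operands fuse into one piece — 1 connected region; the 28.5×25.5 cube at (12, 5.5) contributes its full rectangle; Taking the first minus the rest: starting from the result so far, the 28.5×25.5 cube at (12, 5.5) partially overlaps it — only the 218.75 mm² overlap (of its 726.75 mm²) is removed, clipping the outline — 1 connected region. The outline is a single polygon with 10 vertices. Extrusion per mm of travel: 0.4 × 0.2 / (π × 0.875²) = 0.033260. Accumulating E over each segment gives final E = 4.5899.

G0 X-4.00 Y13.50 Z7.40
G1 X0.00 Y13.50 E0.1330
G1 X0.00 Y0.00 E0.5821
G1 X7.00 Y0.00 E0.8149
G1 X7.00 Y13.50 E1.2639
G1 X12.00 Y13.50 E1.4302
G1 X12.00 Y31.00 E2.0122
G1 X24.50 Y31.00 E2.4280
G1 X24.50 Y40.50 E2.7440
G1 X-4.00 Y40.50 E3.6919
G1 X-4.00 Y13.50 E4.5899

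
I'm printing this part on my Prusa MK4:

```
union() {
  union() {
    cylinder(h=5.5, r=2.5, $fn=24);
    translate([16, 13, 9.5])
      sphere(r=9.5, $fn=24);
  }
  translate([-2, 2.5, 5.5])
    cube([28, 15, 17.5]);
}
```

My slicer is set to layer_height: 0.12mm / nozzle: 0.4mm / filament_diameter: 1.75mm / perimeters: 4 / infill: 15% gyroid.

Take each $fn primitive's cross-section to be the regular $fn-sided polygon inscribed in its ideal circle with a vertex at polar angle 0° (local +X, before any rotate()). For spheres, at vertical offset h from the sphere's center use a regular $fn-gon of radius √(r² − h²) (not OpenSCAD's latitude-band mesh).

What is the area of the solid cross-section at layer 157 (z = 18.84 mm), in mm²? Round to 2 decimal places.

At z = 18.84 mm: the cylinder does not reach this height (z outside [0, 5.5]); the r=9.5 sphere at (16, 13) slices to a regular 24-gon of circumradius 1.736 (√(r²−h²) with h=9.34 from center) (area = (24/2)·1.736²·sin(360°/24) = 9.36 mm²); Merging all regions: only the r=9.5 sphere at (16, 13) is present, so the union is just that shape — area = 9.36 mm²; the cube at (-2, 2.5) (footprint 28×15) is included at this height (area 420.00 mm²); Combining (union): that combined region lies entirely inside the 28×15 cube at (-2, 2.5), so the union is just the 28×15 cube at (-2, 2.5) — area = 420.00 mm². Overall, the cross-section is a single solid region. Net area = 420.00 mm².

420.00 mm²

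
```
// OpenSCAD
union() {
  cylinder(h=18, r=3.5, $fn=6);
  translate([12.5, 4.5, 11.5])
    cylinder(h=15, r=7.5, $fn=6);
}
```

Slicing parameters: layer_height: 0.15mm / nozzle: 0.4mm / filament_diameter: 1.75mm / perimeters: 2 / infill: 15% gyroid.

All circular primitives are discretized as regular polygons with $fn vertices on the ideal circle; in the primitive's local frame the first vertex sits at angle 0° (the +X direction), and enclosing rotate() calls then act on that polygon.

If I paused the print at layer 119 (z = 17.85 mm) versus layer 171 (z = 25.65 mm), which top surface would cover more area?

Layer 119 (z = 17.85): the cylinder: section is a regular 6-gon, circumradius r=3.5 (area = (6/2)·3.500²·sin(360°/6) = 31.83 mm²); the r=7.5 cylinder at (12.5, 4.5) contributes a regular 6-gon of circumradius 7.5 (area = (6/2)·7.500²·sin(360°/6) = 146.14 mm²); Taking the union: the 2 present regions are separate (no shared area or edge), so areas and boundary lengths simply add and each stays a separate island — area = 177.97 mm². So its area = 177.97 mm². Layer 171 (z = 25.65): the cylinder does not reach this height (z outside [0, 18]); the r=7.5 cylinder at (12.5, 4.5) contributes a regular 6-gon of circumradius 7.5 (area = (6/2)·7.500²·sin(360°/6) = 146.14 mm²); Merging all regions: only the r=7.5 cylinder at (12.5, 4.5) is present, so the union is just that shape — area = 146.14 mm². So its area = 146.14 mm². Layer 119 is larger (177.97 vs 146.14 mm²).

layer 119 (z = 17.85 mm)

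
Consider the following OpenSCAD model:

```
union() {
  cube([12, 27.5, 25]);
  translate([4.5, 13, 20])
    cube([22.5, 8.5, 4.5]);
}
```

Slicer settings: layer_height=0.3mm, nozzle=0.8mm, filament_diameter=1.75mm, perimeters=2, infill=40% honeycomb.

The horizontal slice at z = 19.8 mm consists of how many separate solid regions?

At z = 19.8 mm: the 12×27.5 cube contributes its full rectangle; the cube at (4.5, 13) is absent (z outside [20, 24.5]); Taking the union: only the 12×27.5 cube is present, so the union is just that shape — 1 connected region. The result has 1 disconnected region.

1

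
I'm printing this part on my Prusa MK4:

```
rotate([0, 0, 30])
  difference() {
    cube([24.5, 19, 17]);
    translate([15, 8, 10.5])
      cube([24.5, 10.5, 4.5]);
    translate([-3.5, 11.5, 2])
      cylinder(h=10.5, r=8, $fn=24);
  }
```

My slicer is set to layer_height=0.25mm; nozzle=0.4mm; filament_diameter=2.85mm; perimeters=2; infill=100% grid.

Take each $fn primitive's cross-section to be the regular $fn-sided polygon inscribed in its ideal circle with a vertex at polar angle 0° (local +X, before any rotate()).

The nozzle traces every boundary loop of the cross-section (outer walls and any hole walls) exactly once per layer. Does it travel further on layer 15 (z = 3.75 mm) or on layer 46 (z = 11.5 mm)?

layer 46 (z = 11.5 mm)

Layer 15 (z = 3.75): the cube (footprint 24.5×19) is included at this height (perimeter 87.00 mm); the cube at (15, 8) does not reach this height (z outside [10.5, 15]); the r=8 cylinder at (-3.5, 11.5) contributes a regular 24-gon of circumradius 8 (perimeter = 2·24·8.000·sin(180°/24) = 50.12 mm); After the difference (first − rest): starting from the 24.5×19 cube, the r=8 cylinder at (-3.5, 11.5) partially overlaps it — only the 45.58 mm² overlap (of its 198.77 mm²) is removed, clipping the outline — boundary = 90.52 mm; (whole slice rotated 30° about Z — lengths, areas and connectivity unchanged). So its perimeter = 90.52 mm. Layer 46 (z = 11.5): the 24.5×19 cube contributes its full rectangle (perimeter 87.00 mm); the cube at (15, 8) is present — its section is the full 24.5×10.5 rectangle (perimeter 70.00 mm); the cylinder at (-3.5, 11.5): section is a regular 24-gon, circumradius r=8 (perimeter = 2·24·8.000·sin(180°/24) = 50.12 mm); After the difference (first − rest): starting from the 24.5×19 cube, the 24.5×10.5 cube at (15, 8) partially overlaps it — only the 99.75 mm² overlap (of its 257.25 mm²) is removed, clipping the outline; the r=8 cylinder at (-3.5, 11.5) partially overlaps it — only the 45.58 mm² overlap (of its 198.77 mm²) is removed, clipping the outline — boundary = 109.52 mm; (whole slice rotated 30° about Z — lengths, areas and connectivity unchanged). So its perimeter = 109.52 mm. Layer 46 is larger (109.52 vs 90.52 mm).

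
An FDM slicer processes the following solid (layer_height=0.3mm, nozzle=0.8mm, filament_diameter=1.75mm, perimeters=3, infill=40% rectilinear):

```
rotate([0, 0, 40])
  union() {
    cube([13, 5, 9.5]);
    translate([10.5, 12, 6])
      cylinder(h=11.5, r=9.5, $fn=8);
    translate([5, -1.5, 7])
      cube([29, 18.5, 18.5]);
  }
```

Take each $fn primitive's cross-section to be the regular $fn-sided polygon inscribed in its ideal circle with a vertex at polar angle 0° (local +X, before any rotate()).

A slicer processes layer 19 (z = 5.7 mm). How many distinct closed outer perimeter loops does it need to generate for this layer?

1

At z = 5.7 mm: the cube (footprint 13×5) is included at this height; the cylinder at (10.5, 12) is absent (z outside [6, 17.5]); the cube at (5, -1.5) does not reach this height (z outside [7, 25.5]); Taking the union: only the 13×5 cube is present, so the union is just that shape — 1 connected region; (rotated 40° about Z; rotation is an isometry so areas/perimeters/island counts are preserved). The result has 1 disconnected region.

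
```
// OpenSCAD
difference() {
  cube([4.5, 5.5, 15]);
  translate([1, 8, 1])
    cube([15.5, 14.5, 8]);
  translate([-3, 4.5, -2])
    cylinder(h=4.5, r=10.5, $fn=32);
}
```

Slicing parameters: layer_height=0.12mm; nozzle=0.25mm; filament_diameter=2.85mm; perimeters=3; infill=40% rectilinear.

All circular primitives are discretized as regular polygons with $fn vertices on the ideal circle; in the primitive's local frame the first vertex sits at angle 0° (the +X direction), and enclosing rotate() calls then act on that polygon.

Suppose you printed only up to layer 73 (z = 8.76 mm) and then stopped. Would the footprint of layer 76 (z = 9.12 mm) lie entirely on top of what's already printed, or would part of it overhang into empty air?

Compare the two slices. At z = 8.76: the 4.5×5.5 cube contributes its full rectangle (area 24.75 mm²); the cube at (1, 8) (footprint 15.5×14.5) is included at this height (area 224.75 mm²); the cylinder at (-3, 4.5) does not reach this height (z outside [-2, 2.5]); Subtracting the remaining from the first: starting from the 4.5×5.5 cube (24.75 mm²), the 15.5×14.5 cube at (1, 8) misses the remaining region (no effect) — area = 24.75 mm². At z = 9.12: the 4.5×5.5 cube contributes its full rectangle (area 24.75 mm²); the cube at (1, 8) is not intersected at this z (z outside [1, 9]); the cylinder at (-3, 4.5) does not reach this height (z outside [-2, 2.5]); Taking the first minus the rest: none of the subtracted shapes is present at this height, so the 4.5×5.5 cube is unchanged — area = 24.75 mm². Checking containment: the cross-section at z = 9.12 is a subset of the cross-section at z = 8.76.

entirely on top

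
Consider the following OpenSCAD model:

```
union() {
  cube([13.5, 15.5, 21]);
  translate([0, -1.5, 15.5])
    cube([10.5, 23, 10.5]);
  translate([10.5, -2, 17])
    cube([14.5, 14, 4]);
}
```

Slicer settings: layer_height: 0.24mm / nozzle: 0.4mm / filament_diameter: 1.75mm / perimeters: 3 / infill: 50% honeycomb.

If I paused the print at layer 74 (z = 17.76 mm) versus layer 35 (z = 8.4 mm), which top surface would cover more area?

layer 74 (z = 17.76 mm)

Layer 74 (z = 17.76): the cube (footprint 13.5×15.5) is included at this height (area 209.25 mm²); the 10.5×23 cube at (0, -1.5) contributes its full rectangle (area 241.50 mm²); the 14.5×14 cube at (10.5, -2) contributes its full rectangle (area 203.00 mm²); Taking the union: the regions partially overlap — summed areas 653.75 mm² minus the doubly-counted overlap 198.75 mm² gives 455.00 mm² — area = 455.00 mm². So its area = 455.00 mm². Layer 35 (z = 8.4): the cube is present — its section is the full 13.5×15.5 rectangle (area 209.25 mm²); the cube at (0, -1.5) does not reach this height (z outside [15.5, 26]); the cube at (10.5, -2) is absent (z outside [17, 21]); Taking the union: only the 13.5×15.5 cube is present, so the union is just that shape — area = 209.25 mm². So its area = 209.25 mm². Layer 74 is larger (455.00 vs 209.25 mm²).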